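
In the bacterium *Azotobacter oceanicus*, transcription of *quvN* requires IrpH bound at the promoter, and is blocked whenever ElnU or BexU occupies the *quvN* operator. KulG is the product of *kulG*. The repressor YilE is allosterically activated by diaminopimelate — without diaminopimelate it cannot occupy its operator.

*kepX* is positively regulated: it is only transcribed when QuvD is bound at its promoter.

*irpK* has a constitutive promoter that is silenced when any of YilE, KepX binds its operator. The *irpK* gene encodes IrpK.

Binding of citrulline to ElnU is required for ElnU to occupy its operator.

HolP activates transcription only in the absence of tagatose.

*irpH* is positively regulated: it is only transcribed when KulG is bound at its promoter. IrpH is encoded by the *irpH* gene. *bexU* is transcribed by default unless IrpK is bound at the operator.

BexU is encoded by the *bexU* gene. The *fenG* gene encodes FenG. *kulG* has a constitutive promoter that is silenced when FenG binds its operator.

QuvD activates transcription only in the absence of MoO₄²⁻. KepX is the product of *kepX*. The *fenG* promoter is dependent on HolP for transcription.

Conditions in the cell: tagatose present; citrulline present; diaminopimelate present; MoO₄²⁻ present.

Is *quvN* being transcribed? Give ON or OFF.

OFF

Citrulline is present, so ElnU is active.
Diaminopimelate is present, so YilE is active.
MoO₄²⁻ is present, so QuvD is inactive.
Required activator QuvD is absent, so *kepX* is not transcribed.
So KepX is not produced.
With repressor YilE bound, *irpK* is not transcribed.
So IrpK is not produced.
With no repressor bound, *bexU* is transcribed.
So BexU is produced and active.
Tagatose is present, so HolP is inactive.
Required activator HolP is absent, so *fenG* is not transcribed.
So FenG is not produced.
With no repressor bound, *kulG* is transcribed.
So KulG is produced and active.
No repressor is bound and KulG is active, so *irpH* is transcribed.
So IrpH is produced and active.
With repressor ElnU bound, *quvN* is not transcribed.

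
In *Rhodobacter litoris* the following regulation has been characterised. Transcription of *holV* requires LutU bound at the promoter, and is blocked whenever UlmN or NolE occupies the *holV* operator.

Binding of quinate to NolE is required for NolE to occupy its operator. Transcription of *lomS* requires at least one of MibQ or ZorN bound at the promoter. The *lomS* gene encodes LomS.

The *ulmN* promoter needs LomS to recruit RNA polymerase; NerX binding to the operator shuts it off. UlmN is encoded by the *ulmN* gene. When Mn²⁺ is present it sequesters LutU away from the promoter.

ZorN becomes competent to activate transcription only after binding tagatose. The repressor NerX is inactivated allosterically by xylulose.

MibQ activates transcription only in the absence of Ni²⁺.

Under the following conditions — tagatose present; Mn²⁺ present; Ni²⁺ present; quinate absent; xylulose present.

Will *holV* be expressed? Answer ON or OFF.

OFF

Ni²⁺ is present, so MibQ is inactive.
Tagatose is present, so ZorN is active.
Activator ZorN is present, so *lomS* is transcribed.
So LomS is produced and active.
Xylulose is present, so NerX is inactive.
No repressor is bound and LomS is active, so *ulmN* is transcribed.
So UlmN is produced and active.
Mn²⁺ is present, so LutU is inactive.
Quinate is absent, so NolE is inactive.
With repressor UlmN bound, *holV* is not transcribed.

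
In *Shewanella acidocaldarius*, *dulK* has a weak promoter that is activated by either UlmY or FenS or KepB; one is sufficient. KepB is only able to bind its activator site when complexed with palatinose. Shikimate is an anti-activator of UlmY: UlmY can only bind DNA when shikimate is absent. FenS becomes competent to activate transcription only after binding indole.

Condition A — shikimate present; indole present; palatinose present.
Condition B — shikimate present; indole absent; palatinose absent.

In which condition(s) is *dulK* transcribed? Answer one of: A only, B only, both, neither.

Condition A:
Shikimate is present, so UlmY is inactive.
Indole is present, so FenS is active.
Palatinose is present, so KepB is active.
Activator FenS is present, so *dulK* is transcribed.
→ *dulK* is ON in A.
Condition B:
Shikimate is present, so UlmY is inactive.
Indole is absent, so FenS is inactive.
Palatinose is absent, so KepB is inactive.
No activator is available at the *dulK* promoter, so *dulK* is not transcribed.
→ *dulK* is OFF in B.

A only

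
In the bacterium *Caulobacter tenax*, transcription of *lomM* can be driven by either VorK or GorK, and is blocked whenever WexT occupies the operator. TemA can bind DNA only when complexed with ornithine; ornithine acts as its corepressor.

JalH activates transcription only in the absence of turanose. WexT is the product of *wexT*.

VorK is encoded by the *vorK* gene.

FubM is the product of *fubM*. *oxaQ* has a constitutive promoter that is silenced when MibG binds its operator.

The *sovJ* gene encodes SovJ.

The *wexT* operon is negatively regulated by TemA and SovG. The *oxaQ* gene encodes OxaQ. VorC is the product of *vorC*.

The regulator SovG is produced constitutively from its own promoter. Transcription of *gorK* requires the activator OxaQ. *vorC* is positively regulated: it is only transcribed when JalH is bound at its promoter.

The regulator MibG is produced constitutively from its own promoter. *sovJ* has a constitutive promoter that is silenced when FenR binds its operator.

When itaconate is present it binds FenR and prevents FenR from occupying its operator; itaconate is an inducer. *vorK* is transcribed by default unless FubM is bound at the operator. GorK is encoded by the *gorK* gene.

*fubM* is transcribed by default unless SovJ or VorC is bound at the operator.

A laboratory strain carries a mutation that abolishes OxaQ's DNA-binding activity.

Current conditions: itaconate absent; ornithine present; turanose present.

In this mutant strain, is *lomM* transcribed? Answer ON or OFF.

Itaconate is absent, so FenR is active.
With repressor FenR bound, *sovJ* is not transcribed.
So SovJ is not produced.
Turanose is present, so JalH is inactive.
Required activator JalH is absent, so *vorC* is not transcribed.
So VorC is not produced.
With no repressor bound, *fubM* is transcribed.
So FubM is produced and active.
With repressor FubM bound, *vorK* is not transcribed.
So VorK is not produced.
Ornithine is present, so TemA is active.
SovG is produced constitutively and is active.
With repressor TemA bound, *wexT* is not transcribed.
So WexT is not produced.
OxaQ is non-functional in this strain, so it has no effect.
Required activator OxaQ is absent, so *gorK* is not transcribed.
So GorK is not produced.
No activator is available at the *lomM* promoter, so *lomM* is not transcribed.

OFF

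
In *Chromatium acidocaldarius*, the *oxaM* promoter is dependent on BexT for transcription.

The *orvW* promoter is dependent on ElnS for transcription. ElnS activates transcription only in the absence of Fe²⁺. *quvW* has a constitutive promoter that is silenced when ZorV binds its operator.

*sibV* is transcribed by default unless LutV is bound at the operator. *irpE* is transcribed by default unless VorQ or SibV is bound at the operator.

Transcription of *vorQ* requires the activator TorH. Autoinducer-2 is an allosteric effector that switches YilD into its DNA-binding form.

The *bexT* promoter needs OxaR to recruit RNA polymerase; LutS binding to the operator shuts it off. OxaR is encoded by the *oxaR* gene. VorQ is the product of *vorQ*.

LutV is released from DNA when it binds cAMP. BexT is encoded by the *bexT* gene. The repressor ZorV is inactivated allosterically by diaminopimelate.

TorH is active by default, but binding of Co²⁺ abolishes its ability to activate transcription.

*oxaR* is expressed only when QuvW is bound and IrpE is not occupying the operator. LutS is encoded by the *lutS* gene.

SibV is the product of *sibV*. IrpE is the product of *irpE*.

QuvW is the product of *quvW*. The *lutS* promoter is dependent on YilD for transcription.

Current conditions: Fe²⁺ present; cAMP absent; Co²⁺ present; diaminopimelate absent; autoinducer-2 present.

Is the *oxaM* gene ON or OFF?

Co²⁺ is present, so TorH is inactive.
Required activator TorH is absent, so *vorQ* is not transcribed.
So VorQ is not produced.
cAMP is absent, so LutV is active.
With repressor LutV bound, *sibV* is not transcribed.
So SibV is not produced.
With no repressor bound, *irpE* is transcribed.
So IrpE is produced and active.
Diaminopimelate is absent, so ZorV is active.
With repressor ZorV bound, *quvW* is not transcribed.
So QuvW is not produced.
With repressor IrpE bound, *oxaR* is not transcribed.
So OxaR is not produced.
Autoinducer-2 is present, so YilD is active.
No repressor is bound and YilD is active, so *lutS* is transcribed.
So LutS is produced and active.
With repressor LutS bound, *bexT* is not transcribed.
So BexT is not produced.
Required activator BexT is absent, so *oxaM* is not transcribed.

OFF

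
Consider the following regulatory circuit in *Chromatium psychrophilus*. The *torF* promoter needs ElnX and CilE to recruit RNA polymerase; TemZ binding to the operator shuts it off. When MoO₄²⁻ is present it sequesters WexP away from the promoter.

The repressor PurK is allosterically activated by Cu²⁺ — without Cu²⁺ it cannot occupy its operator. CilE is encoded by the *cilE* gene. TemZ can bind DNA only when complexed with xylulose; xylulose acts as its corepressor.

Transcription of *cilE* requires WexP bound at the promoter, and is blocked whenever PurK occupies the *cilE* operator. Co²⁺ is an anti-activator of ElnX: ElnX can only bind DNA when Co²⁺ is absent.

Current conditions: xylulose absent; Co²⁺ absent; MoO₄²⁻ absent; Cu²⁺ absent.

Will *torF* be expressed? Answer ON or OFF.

ON

Co²⁺ is absent, so ElnX is active.
Cu²⁺ is absent, so PurK is inactive.
MoO₄²⁻ is absent, so WexP is active.
No repressor is bound and WexP is active, so *cilE* is transcribed.
So CilE is produced and active.
Xylulose is absent, so TemZ is inactive.
No repressor is bound and ElnX and CilE are active, so *torF* is transcribed.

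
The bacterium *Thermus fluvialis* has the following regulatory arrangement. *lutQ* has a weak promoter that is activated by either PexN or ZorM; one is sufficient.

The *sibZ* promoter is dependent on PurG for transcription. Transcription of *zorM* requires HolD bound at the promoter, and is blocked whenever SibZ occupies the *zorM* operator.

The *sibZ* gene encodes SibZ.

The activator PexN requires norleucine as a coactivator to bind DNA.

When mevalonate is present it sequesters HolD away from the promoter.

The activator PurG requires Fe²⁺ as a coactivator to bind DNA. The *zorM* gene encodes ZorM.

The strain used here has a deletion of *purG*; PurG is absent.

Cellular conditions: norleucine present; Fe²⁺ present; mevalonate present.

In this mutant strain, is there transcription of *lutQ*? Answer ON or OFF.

Norleucine is present, so PexN is active.
Mevalonate is present, so HolD is inactive.
PurG is non-functional in this strain, so it has no effect.
Required activator PurG is absent, so *sibZ* is not transcribed.
So SibZ is not produced.
Required activator HolD is absent, so *zorM* is not transcribed.
So ZorM is not produced.
Activator PexN is present, so *lutQ* is transcribed.

ON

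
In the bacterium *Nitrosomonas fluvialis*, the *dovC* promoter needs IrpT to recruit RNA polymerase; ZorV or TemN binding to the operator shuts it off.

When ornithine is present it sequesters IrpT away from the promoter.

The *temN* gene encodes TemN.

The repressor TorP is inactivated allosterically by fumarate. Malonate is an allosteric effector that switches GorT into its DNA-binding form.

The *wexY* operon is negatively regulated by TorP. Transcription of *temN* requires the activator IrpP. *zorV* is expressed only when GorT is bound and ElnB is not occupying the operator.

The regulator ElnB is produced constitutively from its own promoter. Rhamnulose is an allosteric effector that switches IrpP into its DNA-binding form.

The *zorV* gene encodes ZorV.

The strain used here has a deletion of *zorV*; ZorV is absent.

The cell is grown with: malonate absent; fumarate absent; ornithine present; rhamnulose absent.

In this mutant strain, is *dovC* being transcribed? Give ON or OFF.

Ornithine is present, so IrpT is inactive.
ZorV is non-functional in this strain, so it has no effect.
Rhamnulose is absent, so IrpP is inactive.
Required activator IrpP is absent, so *temN* is not transcribed.
So TemN is not produced.
Required activator IrpT is absent, so *dovC* is not transcribed.

OFF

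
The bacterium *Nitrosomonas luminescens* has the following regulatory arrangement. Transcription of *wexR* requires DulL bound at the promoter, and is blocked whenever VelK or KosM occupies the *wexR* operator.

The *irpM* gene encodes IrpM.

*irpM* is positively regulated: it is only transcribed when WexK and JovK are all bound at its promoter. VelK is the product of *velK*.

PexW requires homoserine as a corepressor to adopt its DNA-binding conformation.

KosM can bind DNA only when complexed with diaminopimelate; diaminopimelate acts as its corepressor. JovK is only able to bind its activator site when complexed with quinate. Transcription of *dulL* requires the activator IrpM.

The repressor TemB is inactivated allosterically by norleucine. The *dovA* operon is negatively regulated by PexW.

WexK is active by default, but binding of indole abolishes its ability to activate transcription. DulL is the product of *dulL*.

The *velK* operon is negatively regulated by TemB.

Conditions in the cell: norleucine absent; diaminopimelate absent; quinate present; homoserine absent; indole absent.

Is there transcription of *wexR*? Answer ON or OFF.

Norleucine is absent, so TemB is active.
With repressor TemB bound, *velK* is not transcribed.
So VelK is not produced.
Diaminopimelate is absent, so KosM is inactive.
Indole is absent, so WexK is active.
Quinate is present, so JovK is active.
No repressor is bound and WexK and JovK are active, so *irpM* is transcribed.
So IrpM is produced and active.
No repressor is bound and IrpM is active, so *dulL* is transcribed.
So DulL is produced and active.
No repressor is bound and DulL is active, so *wexR* is transcribed.

ON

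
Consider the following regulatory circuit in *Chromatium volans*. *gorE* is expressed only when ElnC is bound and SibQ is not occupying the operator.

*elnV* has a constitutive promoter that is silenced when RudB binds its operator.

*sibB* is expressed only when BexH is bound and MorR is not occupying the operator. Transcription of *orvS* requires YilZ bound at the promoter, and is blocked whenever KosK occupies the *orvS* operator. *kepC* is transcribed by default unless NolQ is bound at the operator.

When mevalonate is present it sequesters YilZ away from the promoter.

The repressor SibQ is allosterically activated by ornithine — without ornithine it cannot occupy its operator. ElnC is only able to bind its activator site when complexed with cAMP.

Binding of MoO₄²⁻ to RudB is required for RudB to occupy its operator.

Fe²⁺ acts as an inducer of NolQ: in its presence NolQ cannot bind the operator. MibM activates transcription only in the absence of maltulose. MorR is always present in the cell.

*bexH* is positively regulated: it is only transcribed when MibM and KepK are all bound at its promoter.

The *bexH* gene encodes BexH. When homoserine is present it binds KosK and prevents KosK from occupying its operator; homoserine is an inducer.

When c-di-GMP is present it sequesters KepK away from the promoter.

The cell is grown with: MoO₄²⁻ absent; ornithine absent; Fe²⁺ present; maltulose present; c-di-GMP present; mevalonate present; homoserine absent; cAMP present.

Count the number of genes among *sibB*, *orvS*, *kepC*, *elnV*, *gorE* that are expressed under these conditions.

3

MorR is produced constitutively and is active.
Maltulose is present, so MibM is inactive.
c-di-GMP is present, so KepK is inactive.
Required activator MibM is absent, so *bexH* is not transcribed.
So BexH is not produced.
With repressor MorR bound, *sibB* is not transcribed.
→ *sibB* is OFF.
Homoserine is absent, so KosK is active.
Mevalonate is present, so YilZ is inactive.
With repressor KosK bound, *orvS* is not transcribed.
→ *orvS* is OFF.
Fe²⁺ is present, so NolQ is inactive.
With no repressor bound, *kepC* is transcribed.
→ *kepC* is ON.
MoO₄²⁻ is absent, so RudB is inactive.
With no repressor bound, *elnV* is transcribed.
→ *elnV* is ON.
Ornithine is absent, so SibQ is inactive.
cAMP is present, so ElnC is active.
No repressor is bound and ElnC is active, so *gorE* is transcribed.
→ *gorE* is ON.
3 of the 5 genes are transcribed.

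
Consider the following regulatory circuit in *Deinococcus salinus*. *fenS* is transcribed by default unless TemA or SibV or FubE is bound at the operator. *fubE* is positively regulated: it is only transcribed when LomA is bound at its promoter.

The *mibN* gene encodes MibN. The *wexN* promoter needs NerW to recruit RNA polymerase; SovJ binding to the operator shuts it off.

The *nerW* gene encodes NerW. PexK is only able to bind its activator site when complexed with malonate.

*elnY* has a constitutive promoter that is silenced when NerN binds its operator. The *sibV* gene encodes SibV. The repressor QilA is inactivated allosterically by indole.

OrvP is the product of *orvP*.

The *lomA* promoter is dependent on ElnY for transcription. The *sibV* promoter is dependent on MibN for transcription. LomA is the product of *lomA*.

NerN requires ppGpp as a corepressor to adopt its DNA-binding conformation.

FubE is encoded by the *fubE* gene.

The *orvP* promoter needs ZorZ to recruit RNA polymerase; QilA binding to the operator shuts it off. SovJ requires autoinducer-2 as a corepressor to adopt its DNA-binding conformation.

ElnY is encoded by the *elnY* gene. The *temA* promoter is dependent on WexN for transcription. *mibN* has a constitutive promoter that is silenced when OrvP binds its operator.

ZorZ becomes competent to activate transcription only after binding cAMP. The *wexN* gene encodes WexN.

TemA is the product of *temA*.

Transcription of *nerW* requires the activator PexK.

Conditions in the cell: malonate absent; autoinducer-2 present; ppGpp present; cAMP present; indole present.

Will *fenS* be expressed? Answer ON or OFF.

ON

Autoinducer-2 is present, so SovJ is active.
Malonate is absent, so PexK is inactive.
Required activator PexK is absent, so *nerW* is not transcribed.
So NerW is not produced.
With repressor SovJ bound, *wexN* is not transcribed.
So WexN is not produced.
Required activator WexN is absent, so *temA* is not transcribed.
So TemA is not produced.
cAMP is present, so ZorZ is active.
Indole is present, so QilA is inactive.
No repressor is bound and ZorZ is active, so *orvP* is transcribed.
So OrvP is produced and active.
With repressor OrvP bound, *mibN* is not transcribed.
So MibN is not produced.
Required activator MibN is absent, so *sibV* is not transcribed.
So SibV is not produced.
ppGpp is present, so NerN is active.
With repressor NerN bound, *elnY* is not transcribed.
So ElnY is not produced.
Required activator ElnY is absent, so *lomA* is not transcribed.
So LomA is not produced.
Required activator LomA is absent, so *fubE* is not transcribed.
So FubE is not produced.
With no repressor bound, *fenS* is transcribed.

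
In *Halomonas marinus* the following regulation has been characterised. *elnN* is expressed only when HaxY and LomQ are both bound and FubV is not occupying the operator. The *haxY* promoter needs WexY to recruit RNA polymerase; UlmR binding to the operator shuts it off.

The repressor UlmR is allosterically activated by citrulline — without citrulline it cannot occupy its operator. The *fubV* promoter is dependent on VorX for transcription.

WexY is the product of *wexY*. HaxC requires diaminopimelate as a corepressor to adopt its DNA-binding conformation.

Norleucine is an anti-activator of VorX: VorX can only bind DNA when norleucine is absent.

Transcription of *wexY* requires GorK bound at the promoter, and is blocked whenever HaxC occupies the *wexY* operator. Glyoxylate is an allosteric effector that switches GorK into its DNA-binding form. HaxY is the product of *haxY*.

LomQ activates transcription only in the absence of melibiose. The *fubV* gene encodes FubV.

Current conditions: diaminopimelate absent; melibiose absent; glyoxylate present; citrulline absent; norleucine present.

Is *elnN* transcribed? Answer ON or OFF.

Citrulline is absent, so UlmR is inactive.
Glyoxylate is present, so GorK is active.
Diaminopimelate is absent, so HaxC is inactive.
No repressor is bound and GorK is active, so *wexY* is transcribed.
So WexY is produced and active.
No repressor is bound and WexY is active, so *haxY* is transcribed.
So HaxY is produced and active.
Melibiose is absent, so LomQ is active.
Norleucine is present, so VorX is inactive.
Required activator VorX is absent, so *fubV* is not transcribed.
So FubV is not produced.
No repressor is bound and HaxY and LomQ are active, so *elnN* is transcribed.

ON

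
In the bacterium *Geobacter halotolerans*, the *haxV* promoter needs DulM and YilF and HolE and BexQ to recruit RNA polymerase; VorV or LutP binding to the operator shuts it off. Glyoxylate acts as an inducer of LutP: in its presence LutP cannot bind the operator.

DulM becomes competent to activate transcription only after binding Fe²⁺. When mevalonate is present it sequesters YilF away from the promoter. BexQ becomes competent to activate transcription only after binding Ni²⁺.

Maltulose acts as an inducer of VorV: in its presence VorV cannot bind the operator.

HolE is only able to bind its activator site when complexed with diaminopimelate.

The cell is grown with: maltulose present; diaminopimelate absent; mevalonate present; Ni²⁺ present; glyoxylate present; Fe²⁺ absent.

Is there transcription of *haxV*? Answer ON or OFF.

OFF

Fe²⁺ is absent, so DulM is inactive.
Maltulose is present, so VorV is inactive.
Mevalonate is present, so YilF is inactive.
Diaminopimelate is absent, so HolE is inactive.
Glyoxylate is present, so LutP is inactive.
Ni²⁺ is present, so BexQ is active.
Required activator DulM is absent, so *haxV* is not transcribed.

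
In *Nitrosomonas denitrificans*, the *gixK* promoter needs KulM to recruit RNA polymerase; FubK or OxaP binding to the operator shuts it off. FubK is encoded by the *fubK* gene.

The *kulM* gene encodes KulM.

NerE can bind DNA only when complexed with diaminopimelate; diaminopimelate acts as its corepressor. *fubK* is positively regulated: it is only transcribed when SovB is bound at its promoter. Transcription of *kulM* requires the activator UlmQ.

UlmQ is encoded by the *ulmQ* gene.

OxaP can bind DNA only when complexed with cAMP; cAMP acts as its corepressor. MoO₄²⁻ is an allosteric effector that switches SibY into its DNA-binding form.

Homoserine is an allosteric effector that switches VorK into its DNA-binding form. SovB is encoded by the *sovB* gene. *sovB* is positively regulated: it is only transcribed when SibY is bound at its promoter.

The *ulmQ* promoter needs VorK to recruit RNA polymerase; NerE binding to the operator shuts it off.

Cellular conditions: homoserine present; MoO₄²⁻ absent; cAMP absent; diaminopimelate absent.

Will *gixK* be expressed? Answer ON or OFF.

Homoserine is present, so VorK is active.
Diaminopimelate is absent, so NerE is inactive.
No repressor is bound and VorK is active, so *ulmQ* is transcribed.
So UlmQ is produced and active.
No repressor is bound and UlmQ is active, so *kulM* is transcribed.
So KulM is produced and active.
MoO₄²⁻ is absent, so SibY is inactive.
Required activator SibY is absent, so *sovB* is not transcribed.
So SovB is not produced.
Required activator SovB is absent, so *fubK* is not transcribed.
So FubK is not produced.
cAMP is absent, so OxaP is inactive.
No repressor is bound and KulM is active, so *gixK* is transcribed.

ON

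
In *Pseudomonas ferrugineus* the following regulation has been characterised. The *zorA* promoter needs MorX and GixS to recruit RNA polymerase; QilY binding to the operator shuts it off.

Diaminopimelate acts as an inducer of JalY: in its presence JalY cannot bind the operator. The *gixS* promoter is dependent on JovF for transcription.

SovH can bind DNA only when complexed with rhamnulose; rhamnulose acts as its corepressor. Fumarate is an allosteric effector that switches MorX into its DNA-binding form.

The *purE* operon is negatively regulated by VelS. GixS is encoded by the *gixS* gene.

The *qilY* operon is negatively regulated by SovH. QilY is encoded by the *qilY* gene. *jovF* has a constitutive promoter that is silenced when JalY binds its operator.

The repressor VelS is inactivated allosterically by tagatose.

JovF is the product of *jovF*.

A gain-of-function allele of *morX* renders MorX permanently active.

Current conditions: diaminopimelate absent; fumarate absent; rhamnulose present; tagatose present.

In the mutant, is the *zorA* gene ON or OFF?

OFF

Rhamnulose is present, so SovH is active.
With repressor SovH bound, *qilY* is not transcribed.
So QilY is not produced.
MorX is constitutively active in this strain.
Diaminopimelate is absent, so JalY is active.
With repressor JalY bound, *jovF* is not transcribed.
So JovF is not produced.
Required activator JovF is absent, so *gixS* is not transcribed.
So GixS is not produced.
Required activator GixS is absent, so *zorA* is not transcribed.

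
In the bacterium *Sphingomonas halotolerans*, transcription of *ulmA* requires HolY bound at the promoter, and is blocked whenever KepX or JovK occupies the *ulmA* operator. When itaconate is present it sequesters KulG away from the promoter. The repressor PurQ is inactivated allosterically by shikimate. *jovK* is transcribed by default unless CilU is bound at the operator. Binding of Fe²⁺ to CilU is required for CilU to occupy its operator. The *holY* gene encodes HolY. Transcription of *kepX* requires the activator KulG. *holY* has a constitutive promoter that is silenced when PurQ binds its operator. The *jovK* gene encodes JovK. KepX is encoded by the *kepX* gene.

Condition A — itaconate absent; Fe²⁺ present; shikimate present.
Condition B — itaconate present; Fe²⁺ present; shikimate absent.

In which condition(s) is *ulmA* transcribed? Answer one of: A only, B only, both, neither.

neither

Condition A:
Itaconate is absent, so KulG is active.
No repressor is bound and KulG is active, so *kepX* is transcribed.
So KepX is produced and active.
Fe²⁺ is present, so CilU is active.
With repressor CilU bound, *jovK* is not transcribed.
So JovK is not produced.
Shikimate is present, so PurQ is inactive.
With no repressor bound, *holY* is transcribed.
So HolY is produced and active.
With repressor KepX bound, *ulmA* is not transcribed.
→ *ulmA* is OFF in A.
Condition B:
Itaconate is present, so KulG is inactive.
Required activator KulG is absent, so *kepX* is not transcribed.
So KepX is not produced.
Fe²⁺ is present, so CilU is active.
With repressor CilU bound, *jovK* is not transcribed.
So JovK is not produced.
Shikimate is absent, so PurQ is active.
With repressor PurQ bound, *holY* is not transcribed.
So HolY is not produced.
Required activator HolY is absent, so *ulmA* is not transcribed.
→ *ulmA* is OFF in B.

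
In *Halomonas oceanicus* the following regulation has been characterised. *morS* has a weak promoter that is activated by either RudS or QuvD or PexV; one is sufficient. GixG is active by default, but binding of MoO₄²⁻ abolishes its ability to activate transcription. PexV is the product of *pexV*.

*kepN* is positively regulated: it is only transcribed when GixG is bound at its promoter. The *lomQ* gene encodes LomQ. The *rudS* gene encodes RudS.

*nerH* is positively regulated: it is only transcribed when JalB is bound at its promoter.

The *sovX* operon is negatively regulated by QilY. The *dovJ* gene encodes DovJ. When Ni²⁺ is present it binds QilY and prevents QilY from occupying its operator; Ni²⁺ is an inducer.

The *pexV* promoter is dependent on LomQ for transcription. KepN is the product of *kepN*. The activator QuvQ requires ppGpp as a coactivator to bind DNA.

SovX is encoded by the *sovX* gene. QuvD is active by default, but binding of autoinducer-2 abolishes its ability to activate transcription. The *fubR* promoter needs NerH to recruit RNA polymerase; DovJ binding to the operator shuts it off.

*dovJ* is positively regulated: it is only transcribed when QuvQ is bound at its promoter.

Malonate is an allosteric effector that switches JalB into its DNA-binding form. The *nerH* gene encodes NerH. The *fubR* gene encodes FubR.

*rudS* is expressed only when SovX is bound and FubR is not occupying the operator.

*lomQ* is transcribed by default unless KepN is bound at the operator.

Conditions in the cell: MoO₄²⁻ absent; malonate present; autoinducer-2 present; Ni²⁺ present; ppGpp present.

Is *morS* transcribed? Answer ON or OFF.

ON

Malonate is present, so JalB is active.
No repressor is bound and JalB is active, so *nerH* is transcribed.
So NerH is produced and active.
ppGpp is present, so QuvQ is active.
No repressor is bound and QuvQ is active, so *dovJ* is transcribed.
So DovJ is produced and active.
With repressor DovJ bound, *fubR* is not transcribed.
So FubR is not produced.
Ni²⁺ is present, so QilY is inactive.
With no repressor bound, *sovX* is transcribed.
So SovX is produced and active.
No repressor is bound and SovX is active, so *rudS* is transcribed.
So RudS is produced and active.
Autoinducer-2 is present, so QuvD is inactive.
MoO₄²⁻ is absent, so GixG is active.
No repressor is bound and GixG is active, so *kepN* is transcribed.
So KepN is produced and active.
With repressor KepN bound, *lomQ* is not transcribed.
So LomQ is not produced.
Required activator LomQ is absent, so *pexV* is not transcribed.
So PexV is not produced.
Activator RudS is present, so *morS* is transcribed.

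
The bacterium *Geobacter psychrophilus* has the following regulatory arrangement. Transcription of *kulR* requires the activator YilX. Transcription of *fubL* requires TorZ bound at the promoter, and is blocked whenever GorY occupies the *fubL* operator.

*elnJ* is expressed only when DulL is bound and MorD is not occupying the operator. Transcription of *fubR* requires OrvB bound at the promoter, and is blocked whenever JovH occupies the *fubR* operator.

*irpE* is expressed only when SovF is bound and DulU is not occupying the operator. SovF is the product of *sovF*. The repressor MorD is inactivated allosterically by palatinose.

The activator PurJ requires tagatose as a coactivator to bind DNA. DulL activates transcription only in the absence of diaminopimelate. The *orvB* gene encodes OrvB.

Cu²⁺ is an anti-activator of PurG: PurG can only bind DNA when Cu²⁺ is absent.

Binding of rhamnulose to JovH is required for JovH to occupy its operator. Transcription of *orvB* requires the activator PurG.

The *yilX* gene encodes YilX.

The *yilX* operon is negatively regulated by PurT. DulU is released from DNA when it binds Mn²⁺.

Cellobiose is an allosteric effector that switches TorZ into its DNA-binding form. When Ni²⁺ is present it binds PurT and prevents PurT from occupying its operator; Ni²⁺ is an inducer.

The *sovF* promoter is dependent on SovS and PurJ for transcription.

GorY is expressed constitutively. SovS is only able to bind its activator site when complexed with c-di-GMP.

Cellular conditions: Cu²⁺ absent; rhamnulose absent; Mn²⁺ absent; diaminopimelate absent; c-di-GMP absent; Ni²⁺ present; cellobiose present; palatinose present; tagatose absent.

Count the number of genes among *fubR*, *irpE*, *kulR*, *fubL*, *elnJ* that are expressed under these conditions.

Rhamnulose is absent, so JovH is inactive.
Cu²⁺ is absent, so PurG is active.
No repressor is bound and PurG is active, so *orvB* is transcribed.
So OrvB is produced and active.
No repressor is bound and OrvB is active, so *fubR* is transcribed.
→ *fubR* is ON.
c-di-GMP is absent, so SovS is inactive.
Tagatose is absent, so PurJ is inactive.
Required activator SovS is absent, so *sovF* is not transcribed.
So SovF is not produced.
Mn²⁺ is absent, so DulU is active.
With repressor DulU bound, *irpE* is not transcribed.
→ *irpE* is OFF.
Ni²⁺ is present, so PurT is inactive.
With no repressor bound, *yilX* is transcribed.
So YilX is produced and active.
No repressor is bound and YilX is active, so *kulR* is transcribed.
→ *kulR* is ON.
Cellobiose is present, so TorZ is active.
GorY is produced constitutively and is active.
With repressor GorY bound, *fubL* is not transcribed.
→ *fubL* is OFF.
Diaminopimelate is absent, so DulL is active.
Palatinose is present, so MorD is inactive.
No repressor is bound and DulL is active, so *elnJ* is transcribed.
→ *elnJ* is ON.
3 of the 5 genes are transcribed.

3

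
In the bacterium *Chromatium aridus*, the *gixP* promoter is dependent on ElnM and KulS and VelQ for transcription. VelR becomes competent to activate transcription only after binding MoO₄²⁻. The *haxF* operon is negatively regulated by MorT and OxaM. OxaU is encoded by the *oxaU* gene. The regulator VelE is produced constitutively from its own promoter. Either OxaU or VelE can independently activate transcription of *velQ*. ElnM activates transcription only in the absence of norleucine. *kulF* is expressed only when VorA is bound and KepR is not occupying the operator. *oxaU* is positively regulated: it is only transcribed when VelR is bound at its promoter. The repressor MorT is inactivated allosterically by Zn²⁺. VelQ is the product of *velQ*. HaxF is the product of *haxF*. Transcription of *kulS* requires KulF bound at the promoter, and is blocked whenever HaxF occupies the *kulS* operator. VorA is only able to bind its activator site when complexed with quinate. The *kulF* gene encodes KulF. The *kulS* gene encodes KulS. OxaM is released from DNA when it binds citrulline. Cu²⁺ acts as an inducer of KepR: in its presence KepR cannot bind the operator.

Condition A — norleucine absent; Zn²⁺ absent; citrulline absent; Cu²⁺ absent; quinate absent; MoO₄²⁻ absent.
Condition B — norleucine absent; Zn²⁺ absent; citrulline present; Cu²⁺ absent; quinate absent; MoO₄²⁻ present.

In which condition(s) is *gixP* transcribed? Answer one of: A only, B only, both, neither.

Condition A:
Norleucine is absent, so ElnM is active.
Zn²⁺ is absent, so MorT is active.
Citrulline is absent, so OxaM is active.
With repressor MorT bound, *haxF* is not transcribed.
So HaxF is not produced.
Cu²⁺ is absent, so KepR is active.
Quinate is absent, so VorA is inactive.
With repressor KepR bound, *kulF* is not transcribed.
So KulF is not produced.
Required activator KulF is absent, so *kulS* is not transcribed.
So KulS is not produced.
MoO₄²⁻ is absent, so VelR is inactive.
Required activator VelR is absent, so *oxaU* is not transcribed.
So OxaU is not produced.
VelE is produced constitutively and is active.
Activator VelE is present, so *velQ* is transcribed.
So VelQ is produced and active.
Required activator KulS is absent, so *gixP* is not transcribed.
→ *gixP* is OFF in A.
Condition B:
Norleucine is absent, so ElnM is active.
Zn²⁺ is absent, so MorT is active.
Citrulline is present, so OxaM is inactive.
With repressor MorT bound, *haxF* is not transcribed.
So HaxF is not produced.
Cu²⁺ is absent, so KepR is active.
Quinate is absent, so VorA is inactive.
With repressor KepR bound, *kulF* is not transcribed.
So KulF is not produced.
Required activator KulF is absent, so *kulS* is not transcribed.
So KulS is not produced.
MoO₄²⁻ is present, so VelR is active.
No repressor is bound and VelR is active, so *oxaU* is transcribed.
So OxaU is produced and active.
VelE is produced constitutively and is active.
Activator OxaU is present, so *velQ* is transcribed.
So VelQ is produced and active.
Required activator KulS is absent, so *gixP* is not transcribed.
→ *gixP* is OFF in B.

neither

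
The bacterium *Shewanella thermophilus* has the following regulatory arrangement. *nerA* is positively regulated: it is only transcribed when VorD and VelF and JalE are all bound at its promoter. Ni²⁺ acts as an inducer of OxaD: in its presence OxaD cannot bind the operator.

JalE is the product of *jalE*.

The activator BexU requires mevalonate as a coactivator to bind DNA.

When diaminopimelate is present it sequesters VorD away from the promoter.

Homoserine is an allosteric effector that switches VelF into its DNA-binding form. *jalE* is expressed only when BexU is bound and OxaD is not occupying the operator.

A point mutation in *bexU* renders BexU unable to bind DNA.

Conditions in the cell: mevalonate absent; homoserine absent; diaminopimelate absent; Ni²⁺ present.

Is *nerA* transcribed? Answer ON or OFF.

Diaminopimelate is absent, so VorD is active.
Homoserine is absent, so VelF is inactive.
Ni²⁺ is present, so OxaD is inactive.
BexU is non-functional in this strain, so it has no effect.
Required activator BexU is absent, so *jalE* is not transcribed.
So JalE is not produced.
Required activator VelF is absent, so *nerA* is not transcribed.

OFF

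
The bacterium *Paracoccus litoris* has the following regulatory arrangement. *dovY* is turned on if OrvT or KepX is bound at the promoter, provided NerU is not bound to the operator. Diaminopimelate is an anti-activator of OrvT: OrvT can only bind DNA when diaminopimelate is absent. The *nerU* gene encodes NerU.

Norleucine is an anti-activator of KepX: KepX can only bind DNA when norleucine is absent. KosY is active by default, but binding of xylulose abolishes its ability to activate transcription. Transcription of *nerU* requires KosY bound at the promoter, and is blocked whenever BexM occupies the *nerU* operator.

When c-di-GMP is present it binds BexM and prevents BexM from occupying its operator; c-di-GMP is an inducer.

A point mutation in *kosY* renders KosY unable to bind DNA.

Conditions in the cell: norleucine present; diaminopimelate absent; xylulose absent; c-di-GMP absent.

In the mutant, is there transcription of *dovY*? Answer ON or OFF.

ON

KosY is non-functional in this strain, so it has no effect.
c-di-GMP is absent, so BexM is active.
With repressor BexM bound, *nerU* is not transcribed.
So NerU is not produced.
Diaminopimelate is absent, so OrvT is active.
Norleucine is present, so KepX is inactive.
Activator OrvT is present, so *dovY* is transcribed.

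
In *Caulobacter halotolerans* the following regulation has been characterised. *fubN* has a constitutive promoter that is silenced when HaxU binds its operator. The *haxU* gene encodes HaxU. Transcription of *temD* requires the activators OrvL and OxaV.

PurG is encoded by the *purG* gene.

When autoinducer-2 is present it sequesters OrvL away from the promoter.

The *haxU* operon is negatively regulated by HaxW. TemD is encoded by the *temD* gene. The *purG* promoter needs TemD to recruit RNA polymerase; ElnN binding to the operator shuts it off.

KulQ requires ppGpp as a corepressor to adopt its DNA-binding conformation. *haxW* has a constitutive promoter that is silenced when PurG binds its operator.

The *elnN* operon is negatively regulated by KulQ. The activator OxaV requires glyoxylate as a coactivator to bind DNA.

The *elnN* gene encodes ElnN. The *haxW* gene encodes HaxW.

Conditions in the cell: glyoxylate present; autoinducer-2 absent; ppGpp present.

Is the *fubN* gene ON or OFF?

OFF

Autoinducer-2 is absent, so OrvL is active.
Glyoxylate is present, so OxaV is active.
No repressor is bound and OrvL and OxaV are active, so *temD* is transcribed.
So TemD is produced and active.
ppGpp is present, so KulQ is active.
With repressor KulQ bound, *elnN* is not transcribed.
So ElnN is not produced.
No repressor is bound and TemD is active, so *purG* is transcribed.
So PurG is produced and active.
With repressor PurG bound, *haxW* is not transcribed.
So HaxW is not produced.
With no repressor bound, *haxU* is transcribed.
So HaxU is produced and active.
With repressor HaxU bound, *fubN* is not transcribed.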